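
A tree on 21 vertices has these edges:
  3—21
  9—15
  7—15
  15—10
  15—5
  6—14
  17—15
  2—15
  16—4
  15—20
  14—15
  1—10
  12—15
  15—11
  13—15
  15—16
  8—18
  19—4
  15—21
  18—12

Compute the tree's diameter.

6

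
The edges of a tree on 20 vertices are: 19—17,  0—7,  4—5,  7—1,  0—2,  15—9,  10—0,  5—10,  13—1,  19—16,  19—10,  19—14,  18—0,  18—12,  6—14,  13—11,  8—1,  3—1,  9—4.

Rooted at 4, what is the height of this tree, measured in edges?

A deepest node is 11, reached by 4–5–10–0–7–1–13–11.
That path has 7 edges, so the height is 7.

7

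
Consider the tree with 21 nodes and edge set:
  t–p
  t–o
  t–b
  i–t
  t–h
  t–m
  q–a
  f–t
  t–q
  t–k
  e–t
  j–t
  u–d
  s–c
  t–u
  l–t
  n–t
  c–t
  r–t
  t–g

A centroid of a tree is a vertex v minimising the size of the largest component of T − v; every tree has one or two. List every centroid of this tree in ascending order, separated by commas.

Delete t: the remaining components have sizes 2, 2, 2, 1, 1, 1, 1, 1, 1, 1, 1, 1, 1, 1, 1, 1, 1. Max 2 ≤ 10, so t is a centroid.
No neighbour of t does as well, so t is the unique centroid.

t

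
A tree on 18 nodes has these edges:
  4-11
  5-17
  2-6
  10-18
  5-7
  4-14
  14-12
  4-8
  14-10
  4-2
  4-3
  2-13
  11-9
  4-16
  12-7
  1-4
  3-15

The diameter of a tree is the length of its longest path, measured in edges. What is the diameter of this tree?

Starting from 17, a farthest node is 15 at distance 7.
One longest path: 17 – 5 – 7 – 12 – 14 – 4 – 3 – 15.
So the diameter is 7.

7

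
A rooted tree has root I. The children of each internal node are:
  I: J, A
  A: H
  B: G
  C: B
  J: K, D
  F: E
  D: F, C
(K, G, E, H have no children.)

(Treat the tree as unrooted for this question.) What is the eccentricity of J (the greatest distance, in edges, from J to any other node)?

4

The node farthest from J is G, via J-D-C-B-G — 4 edges.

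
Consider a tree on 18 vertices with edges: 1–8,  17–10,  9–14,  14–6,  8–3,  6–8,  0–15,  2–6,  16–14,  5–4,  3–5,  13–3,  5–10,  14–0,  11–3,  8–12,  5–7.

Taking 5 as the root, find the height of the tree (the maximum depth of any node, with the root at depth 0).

6

A deepest node is 15, reached by 5 – 3 – 8 – 6 – 14 – 0 – 15.
That path has 6 edges, so the height is 6.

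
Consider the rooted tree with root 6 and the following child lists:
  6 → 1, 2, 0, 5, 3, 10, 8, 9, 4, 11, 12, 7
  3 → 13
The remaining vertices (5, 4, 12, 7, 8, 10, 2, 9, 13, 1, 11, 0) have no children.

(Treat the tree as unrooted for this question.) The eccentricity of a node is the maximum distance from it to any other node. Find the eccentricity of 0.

The node farthest from 0 is 13, via 0–6–3–13 — 3 edges.

3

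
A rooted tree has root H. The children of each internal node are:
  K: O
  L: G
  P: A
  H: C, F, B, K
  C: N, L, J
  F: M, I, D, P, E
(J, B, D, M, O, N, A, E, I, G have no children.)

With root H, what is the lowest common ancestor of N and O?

N's ancestor chain is N, C, H and O's is O, K, H; they first meet at H.

H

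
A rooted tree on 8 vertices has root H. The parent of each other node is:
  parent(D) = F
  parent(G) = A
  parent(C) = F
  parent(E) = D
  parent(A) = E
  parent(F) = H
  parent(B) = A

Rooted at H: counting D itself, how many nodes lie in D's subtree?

5

The subtree rooted at D contains: D, E, A, G, B — 5 nodes.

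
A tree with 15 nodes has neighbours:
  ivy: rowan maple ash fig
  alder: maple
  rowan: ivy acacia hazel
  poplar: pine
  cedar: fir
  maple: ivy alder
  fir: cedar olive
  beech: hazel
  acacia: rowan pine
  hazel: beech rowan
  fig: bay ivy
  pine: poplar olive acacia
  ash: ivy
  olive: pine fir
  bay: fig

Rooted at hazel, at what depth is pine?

Climbing from pine to the root: pine → acacia → rowan → hazel. That's 3 steps.

3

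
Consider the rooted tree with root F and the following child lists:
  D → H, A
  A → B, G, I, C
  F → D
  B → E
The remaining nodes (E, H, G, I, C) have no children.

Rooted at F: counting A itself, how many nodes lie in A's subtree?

6

A's subtree: {A, B, G, I, C, E}, size 6.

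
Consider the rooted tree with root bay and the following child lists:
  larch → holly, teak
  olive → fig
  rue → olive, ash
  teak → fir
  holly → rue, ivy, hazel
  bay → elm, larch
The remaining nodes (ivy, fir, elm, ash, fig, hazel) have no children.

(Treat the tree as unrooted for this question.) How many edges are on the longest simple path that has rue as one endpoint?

Distances from rue peak at 4, attained at elm (fir also at distance 4).
rue – holly – larch – bay – elm

4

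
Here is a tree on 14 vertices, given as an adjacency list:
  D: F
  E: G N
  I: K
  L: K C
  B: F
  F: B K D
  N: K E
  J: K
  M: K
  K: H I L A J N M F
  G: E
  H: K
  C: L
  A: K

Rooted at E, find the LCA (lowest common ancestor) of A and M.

A's ancestor chain is A, K, N, E and M's is M, K, N, E; they first meet at K.

K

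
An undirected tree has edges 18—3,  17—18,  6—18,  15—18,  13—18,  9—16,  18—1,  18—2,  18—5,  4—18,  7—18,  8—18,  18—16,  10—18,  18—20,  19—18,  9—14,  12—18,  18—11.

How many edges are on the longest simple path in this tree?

4

BFS from 14 reaches 4 last, at distance 4; BFS from 4 confirms no node is farther.
Path: 14 – 9 – 16 – 18 – 4.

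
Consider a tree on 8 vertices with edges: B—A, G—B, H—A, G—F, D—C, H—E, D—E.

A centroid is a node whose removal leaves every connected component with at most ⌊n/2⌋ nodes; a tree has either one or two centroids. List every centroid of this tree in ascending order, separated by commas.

Removing A splits the tree into components of sizes 4, 3; the largest is 4 ≤ ⌊8/2⌋ = 4.
H is adjacent to A and is also a centroid (the largest component after removing it is likewise 4).

A, H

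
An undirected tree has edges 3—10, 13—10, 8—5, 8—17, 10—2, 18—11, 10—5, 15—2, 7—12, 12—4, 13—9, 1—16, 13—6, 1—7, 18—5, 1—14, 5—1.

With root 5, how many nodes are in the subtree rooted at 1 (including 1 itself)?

6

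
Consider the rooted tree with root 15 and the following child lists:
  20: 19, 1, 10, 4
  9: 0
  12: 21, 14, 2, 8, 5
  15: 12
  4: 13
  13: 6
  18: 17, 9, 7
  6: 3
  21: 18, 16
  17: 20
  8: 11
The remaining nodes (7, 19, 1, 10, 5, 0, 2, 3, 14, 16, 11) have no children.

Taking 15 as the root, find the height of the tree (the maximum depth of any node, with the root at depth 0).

9

A deepest node is 3, reached by 15 – 12 – 21 – 18 – 17 – 20 – 4 – 13 – 6 – 3.
That path has 9 edges, so the height is 9.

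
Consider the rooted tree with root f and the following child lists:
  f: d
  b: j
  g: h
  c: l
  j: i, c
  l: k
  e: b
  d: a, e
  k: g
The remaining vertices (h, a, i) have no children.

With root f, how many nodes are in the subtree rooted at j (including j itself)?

j's subtree: {j, i, c, l, k, g, h}, size 7.

7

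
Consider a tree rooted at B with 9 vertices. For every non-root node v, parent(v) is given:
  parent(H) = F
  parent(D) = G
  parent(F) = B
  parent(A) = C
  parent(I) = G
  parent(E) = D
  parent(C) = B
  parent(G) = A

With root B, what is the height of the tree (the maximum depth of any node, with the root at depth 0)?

5

E sits deepest: B → C → A → G → D → E — 5 edges from the root.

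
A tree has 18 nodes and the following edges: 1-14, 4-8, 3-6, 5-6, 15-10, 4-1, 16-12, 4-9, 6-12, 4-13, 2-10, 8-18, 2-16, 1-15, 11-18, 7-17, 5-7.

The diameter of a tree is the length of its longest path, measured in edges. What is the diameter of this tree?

Starting from 17, a farthest node is 11 at distance 13.
One longest path: 17-7-5-6-12-16-2-10-15-1-4-8-18-11.
So the diameter is 13.

13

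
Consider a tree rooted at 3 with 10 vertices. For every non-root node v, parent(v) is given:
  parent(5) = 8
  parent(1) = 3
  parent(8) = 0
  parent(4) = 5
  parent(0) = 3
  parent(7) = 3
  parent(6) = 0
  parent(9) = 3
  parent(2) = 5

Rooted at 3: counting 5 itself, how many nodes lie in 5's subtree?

3

The subtree rooted at 5 contains: 5, 4, 2 — 3 nodes.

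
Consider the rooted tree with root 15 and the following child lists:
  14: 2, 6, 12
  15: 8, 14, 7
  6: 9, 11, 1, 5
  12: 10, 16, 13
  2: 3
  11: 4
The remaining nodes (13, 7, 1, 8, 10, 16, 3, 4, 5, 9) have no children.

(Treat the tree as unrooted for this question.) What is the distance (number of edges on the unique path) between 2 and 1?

3

The path is 2 - 14 - 6 - 1, which has 3 edges.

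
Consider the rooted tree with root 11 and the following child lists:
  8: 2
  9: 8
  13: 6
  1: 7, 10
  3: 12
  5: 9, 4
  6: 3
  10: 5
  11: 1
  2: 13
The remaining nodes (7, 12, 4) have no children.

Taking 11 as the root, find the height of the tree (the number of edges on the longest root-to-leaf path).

10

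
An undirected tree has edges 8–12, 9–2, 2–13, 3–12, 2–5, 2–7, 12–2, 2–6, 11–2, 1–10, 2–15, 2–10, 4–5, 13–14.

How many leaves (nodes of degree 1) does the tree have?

10

The leaves are 1, 3, 4, 6, 7, 8, 9, 11, 14, 15.
That is 10 leaves.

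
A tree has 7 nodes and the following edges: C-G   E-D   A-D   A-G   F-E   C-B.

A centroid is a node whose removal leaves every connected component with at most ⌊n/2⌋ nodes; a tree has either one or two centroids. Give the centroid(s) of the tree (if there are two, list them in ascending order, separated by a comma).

Removing A splits the tree into components of sizes 3, 3; the largest is 3 ≤ ⌊7/2⌋ = 3.
No neighbour of A does as well, so A is the unique centroid.

A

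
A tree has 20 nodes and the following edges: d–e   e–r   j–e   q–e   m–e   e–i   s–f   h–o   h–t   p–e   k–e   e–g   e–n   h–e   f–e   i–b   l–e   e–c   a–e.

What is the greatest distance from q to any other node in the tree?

Distances from q peak at 3, attained at o (s, b, t also at distance 3).
q-e-h-o

3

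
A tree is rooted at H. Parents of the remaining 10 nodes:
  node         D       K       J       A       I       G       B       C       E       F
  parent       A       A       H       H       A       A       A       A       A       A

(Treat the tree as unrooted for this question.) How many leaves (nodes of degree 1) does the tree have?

9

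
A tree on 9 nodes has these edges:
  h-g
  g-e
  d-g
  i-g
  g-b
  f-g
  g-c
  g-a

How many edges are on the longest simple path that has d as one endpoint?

2

The node farthest from d is a (i, e, h, b, f, c also at distance 2), via d – g – a — 2 edges.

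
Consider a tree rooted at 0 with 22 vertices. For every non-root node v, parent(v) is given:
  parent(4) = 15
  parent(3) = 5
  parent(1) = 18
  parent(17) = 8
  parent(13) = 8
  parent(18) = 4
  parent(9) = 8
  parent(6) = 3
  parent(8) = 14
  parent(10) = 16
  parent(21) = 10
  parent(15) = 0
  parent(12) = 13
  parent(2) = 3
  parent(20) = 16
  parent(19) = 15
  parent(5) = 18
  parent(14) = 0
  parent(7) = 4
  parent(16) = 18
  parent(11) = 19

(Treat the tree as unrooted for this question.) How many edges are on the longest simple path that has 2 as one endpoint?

The node farthest from 2 is 12, via 2–3–5–18–4–15–0–14–8–13–12 — 10 edges.

10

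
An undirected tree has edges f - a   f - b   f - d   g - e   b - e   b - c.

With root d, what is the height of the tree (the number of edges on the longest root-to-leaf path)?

4

g sits deepest: d – f – b – e – g — 4 edges from the root.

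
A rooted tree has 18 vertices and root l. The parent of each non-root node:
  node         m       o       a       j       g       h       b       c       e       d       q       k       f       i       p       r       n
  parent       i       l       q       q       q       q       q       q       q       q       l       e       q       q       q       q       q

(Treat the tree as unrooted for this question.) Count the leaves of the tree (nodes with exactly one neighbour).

Degree-1 nodes: a, b, c, d, f, g, h, j, k, m, n, o, p, r — 14 of them.

14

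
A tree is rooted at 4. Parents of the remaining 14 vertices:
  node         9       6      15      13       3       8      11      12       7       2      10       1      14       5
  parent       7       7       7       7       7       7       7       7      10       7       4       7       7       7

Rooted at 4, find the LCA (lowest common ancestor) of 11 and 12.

7

11's ancestor chain is 11, 7, 10, 4 and 12's is 12, 7, 10, 4; they first meet at 7.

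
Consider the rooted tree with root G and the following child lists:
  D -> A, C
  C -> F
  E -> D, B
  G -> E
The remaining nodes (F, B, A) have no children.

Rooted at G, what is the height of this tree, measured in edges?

4

A deepest node is F, reached by G–E–D–C–F.
That path has 4 edges, so the height is 4.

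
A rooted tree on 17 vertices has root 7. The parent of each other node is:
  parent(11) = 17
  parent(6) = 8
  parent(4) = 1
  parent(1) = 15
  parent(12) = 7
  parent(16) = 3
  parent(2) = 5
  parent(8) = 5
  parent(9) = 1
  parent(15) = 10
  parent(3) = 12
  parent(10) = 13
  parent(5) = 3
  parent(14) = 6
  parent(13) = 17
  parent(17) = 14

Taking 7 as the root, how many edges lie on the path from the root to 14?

6

Path from 7 to 14: 7 → 12 → 3 → 5 → 8 → 6 → 14, which has 6 edges.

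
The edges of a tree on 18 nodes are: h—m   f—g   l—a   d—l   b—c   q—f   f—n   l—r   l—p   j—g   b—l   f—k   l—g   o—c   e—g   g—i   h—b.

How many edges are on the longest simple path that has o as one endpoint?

6

The node farthest from o is q (k, n also at distance 6), via o–c–b–l–g–f–q — 6 edges.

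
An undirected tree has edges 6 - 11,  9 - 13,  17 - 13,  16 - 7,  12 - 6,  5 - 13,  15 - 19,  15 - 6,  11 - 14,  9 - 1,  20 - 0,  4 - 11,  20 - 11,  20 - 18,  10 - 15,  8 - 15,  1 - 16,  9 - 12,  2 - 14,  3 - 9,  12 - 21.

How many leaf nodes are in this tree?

12

The leaves are 0, 2, 3, 4, 5, 7, 8, 10, 17, 18, 19, 21.
That is 12 leaves.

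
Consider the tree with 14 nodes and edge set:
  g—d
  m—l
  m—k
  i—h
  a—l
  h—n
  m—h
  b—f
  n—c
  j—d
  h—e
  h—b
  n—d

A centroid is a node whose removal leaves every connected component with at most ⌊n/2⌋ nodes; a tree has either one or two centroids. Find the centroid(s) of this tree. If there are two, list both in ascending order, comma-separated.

h

If h is removed the pieces have sizes 5, 4, 2, 1, 1, all ≤ ⌊14/2⌋ = 7.
Every other node leaves some component of size > 7, so the centroid is unique.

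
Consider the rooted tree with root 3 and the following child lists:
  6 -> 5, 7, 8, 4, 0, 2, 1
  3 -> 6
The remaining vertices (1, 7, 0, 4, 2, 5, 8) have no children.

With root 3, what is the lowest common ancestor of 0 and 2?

6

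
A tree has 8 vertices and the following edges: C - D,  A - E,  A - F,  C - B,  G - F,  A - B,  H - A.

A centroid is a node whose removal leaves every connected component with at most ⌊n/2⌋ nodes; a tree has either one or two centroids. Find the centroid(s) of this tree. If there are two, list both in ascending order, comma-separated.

If A is removed the pieces have sizes 3, 2, 1, 1, all ≤ ⌊8/2⌋ = 4.
Every other node leaves some component of size > 4, so the centroid is unique.

A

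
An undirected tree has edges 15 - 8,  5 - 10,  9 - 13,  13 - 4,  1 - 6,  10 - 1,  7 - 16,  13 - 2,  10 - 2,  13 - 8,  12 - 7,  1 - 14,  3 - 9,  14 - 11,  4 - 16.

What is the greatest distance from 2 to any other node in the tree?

5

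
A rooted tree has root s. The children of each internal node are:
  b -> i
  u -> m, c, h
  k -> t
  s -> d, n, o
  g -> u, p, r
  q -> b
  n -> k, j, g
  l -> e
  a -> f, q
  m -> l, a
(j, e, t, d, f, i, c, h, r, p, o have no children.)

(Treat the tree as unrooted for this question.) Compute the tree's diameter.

9

A longest path is i–b–q–a–m–u–g–n–s–o, with 9 edges.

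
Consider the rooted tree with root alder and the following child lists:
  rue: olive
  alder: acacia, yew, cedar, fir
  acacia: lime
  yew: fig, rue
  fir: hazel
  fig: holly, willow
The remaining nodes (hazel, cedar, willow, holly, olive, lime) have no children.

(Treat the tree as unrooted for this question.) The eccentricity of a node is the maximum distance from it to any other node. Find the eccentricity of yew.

3

The node farthest from yew is hazel (lime also at distance 3), via yew – alder – fir – hazel — 3 edges.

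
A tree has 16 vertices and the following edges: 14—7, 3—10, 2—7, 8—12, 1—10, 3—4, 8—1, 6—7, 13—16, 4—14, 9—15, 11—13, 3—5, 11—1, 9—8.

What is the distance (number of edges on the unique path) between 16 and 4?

6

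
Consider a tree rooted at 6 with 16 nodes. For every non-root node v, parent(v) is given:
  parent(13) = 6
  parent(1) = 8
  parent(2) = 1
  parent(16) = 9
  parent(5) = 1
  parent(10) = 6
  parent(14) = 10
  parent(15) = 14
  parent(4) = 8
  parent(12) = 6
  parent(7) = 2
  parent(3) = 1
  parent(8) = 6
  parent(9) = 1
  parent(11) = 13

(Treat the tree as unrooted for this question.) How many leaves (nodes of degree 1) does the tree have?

8

Exactly 8 nodes have a single neighbour: 3, 4, 5, 7, 11, 12, 15, 16.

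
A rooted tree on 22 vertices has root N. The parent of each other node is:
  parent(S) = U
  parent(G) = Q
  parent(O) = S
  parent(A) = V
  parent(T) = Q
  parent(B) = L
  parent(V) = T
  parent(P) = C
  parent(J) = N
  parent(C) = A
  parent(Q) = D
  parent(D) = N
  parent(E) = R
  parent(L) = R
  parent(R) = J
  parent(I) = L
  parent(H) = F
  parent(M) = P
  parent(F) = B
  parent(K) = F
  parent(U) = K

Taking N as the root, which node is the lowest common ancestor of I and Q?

Path I→root: I L R J N; path Q→root: Q D N.
First common node: N.

N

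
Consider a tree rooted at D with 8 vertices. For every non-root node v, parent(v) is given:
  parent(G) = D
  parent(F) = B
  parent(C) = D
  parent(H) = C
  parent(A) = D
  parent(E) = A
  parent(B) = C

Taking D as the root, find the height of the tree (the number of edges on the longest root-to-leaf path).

3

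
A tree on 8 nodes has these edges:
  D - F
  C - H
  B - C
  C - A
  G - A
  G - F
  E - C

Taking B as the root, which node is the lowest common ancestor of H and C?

C

H's ancestor chain is H, C, B and C's is C, B; they first meet at C.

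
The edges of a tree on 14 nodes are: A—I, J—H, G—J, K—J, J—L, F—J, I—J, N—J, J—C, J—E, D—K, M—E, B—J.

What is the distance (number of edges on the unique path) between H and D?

3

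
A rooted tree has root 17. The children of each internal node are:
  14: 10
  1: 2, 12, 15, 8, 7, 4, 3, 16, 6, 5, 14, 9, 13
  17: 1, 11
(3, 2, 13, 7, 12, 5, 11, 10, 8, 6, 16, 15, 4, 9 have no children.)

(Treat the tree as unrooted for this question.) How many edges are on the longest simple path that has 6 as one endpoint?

3

A farthest node from 6 is 11 (10 also at distance 3).
The path 6-1-17-11 has 3 edges.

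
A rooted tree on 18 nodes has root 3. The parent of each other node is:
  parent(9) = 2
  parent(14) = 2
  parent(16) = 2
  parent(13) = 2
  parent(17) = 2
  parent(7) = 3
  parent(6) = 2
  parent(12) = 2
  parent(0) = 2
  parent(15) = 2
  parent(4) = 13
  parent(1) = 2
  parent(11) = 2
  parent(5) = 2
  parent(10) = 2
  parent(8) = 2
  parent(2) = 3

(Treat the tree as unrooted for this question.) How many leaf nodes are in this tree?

15

Degree-1 nodes: 0, 1, 4, 5, 6, 7, 8, 9, 10, 11, 12, 14, 15, 16, 17 — 15 of them.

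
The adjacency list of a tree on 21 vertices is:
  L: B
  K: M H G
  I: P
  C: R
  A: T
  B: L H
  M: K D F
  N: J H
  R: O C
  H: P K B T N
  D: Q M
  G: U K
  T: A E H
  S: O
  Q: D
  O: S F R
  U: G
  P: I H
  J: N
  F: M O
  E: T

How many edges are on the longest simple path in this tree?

8

Starting from C, a farthest node is A at distance 8.
One longest path: C-R-O-F-M-K-H-T-A.
So the diameter is 8.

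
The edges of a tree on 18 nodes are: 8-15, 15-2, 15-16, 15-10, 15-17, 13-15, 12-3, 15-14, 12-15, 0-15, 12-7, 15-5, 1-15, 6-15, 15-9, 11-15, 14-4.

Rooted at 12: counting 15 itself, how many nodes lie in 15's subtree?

15

The subtree rooted at 15 contains: 15, 6, 9, 11, 5, 8, 17, 2, 10, 14, 1, 13, 16, 0, 4 — 15 nodes.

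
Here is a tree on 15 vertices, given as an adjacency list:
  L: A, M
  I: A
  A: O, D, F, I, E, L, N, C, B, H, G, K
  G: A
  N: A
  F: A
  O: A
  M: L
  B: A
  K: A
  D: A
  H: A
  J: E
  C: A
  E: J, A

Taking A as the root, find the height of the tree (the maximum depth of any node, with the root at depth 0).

2

A deepest node is M, reached by A → L → M.
That path has 2 edges, so the height is 2.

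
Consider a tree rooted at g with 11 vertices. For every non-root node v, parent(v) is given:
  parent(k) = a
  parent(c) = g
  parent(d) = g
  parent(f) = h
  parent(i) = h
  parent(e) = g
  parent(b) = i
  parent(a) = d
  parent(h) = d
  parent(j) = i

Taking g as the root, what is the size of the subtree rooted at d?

8

Descendants of d (including itself): d, h, a, f, i, k, j, b. That's 8.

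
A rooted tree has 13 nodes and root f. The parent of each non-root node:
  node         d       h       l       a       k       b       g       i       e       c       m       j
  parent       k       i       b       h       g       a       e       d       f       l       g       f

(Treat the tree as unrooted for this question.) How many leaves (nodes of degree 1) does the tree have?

3

The leaves are c, j, m.
That is 3 leaves.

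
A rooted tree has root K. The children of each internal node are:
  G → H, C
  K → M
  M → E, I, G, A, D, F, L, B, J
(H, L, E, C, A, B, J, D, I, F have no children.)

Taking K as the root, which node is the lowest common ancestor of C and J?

M

C's ancestor chain is C, G, M, K and J's is J, M, K; they first meet at M.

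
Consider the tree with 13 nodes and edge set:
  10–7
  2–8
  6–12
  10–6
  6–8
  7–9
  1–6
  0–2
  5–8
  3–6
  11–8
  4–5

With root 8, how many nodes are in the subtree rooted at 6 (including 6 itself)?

7

Descendants of 6 (including itself): 6, 10, 1, 3, 12, 7, 9. That's 7.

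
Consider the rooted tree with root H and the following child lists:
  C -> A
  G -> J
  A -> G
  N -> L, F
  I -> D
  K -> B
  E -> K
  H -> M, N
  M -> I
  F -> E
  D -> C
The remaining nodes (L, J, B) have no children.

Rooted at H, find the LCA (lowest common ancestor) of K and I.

H

Path K→root: K E F N H; path I→root: I M H.
First common node: H.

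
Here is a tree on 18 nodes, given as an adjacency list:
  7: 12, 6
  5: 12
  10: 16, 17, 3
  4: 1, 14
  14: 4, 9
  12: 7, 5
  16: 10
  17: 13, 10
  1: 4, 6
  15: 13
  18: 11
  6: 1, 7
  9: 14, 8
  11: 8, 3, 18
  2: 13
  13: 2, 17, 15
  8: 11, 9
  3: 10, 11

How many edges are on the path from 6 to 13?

The path is 6 - 1 - 4 - 14 - 9 - 8 - 11 - 3 - 10 - 17 - 13, which has 10 edges.

10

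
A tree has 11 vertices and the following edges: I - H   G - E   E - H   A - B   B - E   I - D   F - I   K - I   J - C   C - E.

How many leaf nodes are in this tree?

The leaves are A, D, F, G, J, K.
That is 6 leaves.

6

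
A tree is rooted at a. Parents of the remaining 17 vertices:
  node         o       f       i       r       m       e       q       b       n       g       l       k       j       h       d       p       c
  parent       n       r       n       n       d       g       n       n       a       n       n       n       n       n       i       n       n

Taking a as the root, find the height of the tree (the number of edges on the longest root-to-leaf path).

4

m sits deepest: a – n – i – d – m — 4 edges from the root.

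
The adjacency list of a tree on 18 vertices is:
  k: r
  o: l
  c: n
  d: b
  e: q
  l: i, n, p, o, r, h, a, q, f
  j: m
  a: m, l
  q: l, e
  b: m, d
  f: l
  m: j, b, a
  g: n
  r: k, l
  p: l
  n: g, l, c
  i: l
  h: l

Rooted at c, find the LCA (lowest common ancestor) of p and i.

Path p→root: p l n c; path i→root: i l n c.
First common node: l.

l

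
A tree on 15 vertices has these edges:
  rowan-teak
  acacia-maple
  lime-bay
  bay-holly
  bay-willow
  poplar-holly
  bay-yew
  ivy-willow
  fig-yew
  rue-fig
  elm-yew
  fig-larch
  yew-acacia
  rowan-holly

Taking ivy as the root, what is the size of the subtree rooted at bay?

13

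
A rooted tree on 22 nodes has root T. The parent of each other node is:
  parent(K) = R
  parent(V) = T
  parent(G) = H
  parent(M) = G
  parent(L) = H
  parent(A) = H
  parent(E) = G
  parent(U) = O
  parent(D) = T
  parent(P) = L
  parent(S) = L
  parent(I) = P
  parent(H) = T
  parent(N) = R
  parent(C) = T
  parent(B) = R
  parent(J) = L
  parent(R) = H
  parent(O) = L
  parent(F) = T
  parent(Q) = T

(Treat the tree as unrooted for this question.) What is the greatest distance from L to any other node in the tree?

3

Distances from L peak at 3, attained at V (Q, F, N, E, B, K, C, M, D also at distance 3).
L–H–T–V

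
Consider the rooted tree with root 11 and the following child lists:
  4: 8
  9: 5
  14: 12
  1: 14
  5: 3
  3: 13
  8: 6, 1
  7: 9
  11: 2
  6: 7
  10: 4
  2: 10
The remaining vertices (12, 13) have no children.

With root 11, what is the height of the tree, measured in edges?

A deepest node is 13, reached by 11–2–10–4–8–6–7–9–5–3–13.
That path has 10 edges, so the height is 10.

10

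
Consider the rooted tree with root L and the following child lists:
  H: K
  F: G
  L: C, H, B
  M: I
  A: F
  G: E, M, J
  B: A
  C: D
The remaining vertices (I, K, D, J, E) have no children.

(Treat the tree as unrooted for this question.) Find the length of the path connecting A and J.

A–F–G–J: 3 edges.

3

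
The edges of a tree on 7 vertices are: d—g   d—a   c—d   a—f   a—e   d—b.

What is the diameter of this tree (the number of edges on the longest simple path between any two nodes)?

BFS from e reaches g last, at distance 3; BFS from g confirms no node is farther.
Path: e - a - d - g.

3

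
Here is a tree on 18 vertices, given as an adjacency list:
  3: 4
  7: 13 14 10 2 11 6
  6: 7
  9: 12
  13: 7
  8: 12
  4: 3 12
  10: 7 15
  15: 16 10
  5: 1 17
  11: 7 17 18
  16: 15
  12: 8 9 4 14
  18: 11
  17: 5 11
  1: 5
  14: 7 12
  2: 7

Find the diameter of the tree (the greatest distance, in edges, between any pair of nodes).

8

BFS from 1 reaches 3 last, at distance 8; BFS from 3 confirms no node is farther.
Path: 1 - 5 - 17 - 11 - 7 - 14 - 12 - 4 - 3.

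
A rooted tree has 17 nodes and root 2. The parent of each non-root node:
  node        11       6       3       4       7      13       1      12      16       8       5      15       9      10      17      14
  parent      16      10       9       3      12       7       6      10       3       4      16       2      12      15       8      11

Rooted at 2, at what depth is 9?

4

Path from 2 to 9: 2 – 15 – 10 – 12 – 9, which has 4 edges.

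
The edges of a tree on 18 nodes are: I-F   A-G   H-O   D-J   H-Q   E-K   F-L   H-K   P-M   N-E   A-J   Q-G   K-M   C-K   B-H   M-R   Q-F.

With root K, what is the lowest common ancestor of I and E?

K

Path I→root: I F Q H K; path E→root: E K.
First common node: K.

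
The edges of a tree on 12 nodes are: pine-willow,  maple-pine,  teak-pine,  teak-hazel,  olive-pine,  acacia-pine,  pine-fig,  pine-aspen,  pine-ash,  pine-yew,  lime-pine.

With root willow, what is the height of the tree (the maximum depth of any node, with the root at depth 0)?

3

hazel sits deepest: willow – pine – teak – hazel — 3 edges from the root.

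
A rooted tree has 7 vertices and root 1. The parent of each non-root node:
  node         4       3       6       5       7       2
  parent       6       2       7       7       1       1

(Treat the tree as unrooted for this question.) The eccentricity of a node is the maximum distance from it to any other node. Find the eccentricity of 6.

4

The node farthest from 6 is 3, via 6–7–1–2–3 — 4 edges.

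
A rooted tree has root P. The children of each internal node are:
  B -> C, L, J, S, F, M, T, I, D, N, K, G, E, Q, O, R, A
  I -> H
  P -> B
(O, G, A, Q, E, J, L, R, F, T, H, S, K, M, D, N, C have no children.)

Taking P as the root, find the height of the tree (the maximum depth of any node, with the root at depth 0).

3

H sits deepest: P–B–I–H — 3 edges from the root.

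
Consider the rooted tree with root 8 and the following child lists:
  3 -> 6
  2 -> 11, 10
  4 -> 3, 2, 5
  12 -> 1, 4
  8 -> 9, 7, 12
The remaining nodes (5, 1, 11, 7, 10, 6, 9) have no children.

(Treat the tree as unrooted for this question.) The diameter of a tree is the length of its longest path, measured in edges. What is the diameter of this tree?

5

Starting from 6, a farthest node is 9 at distance 5.
One longest path: 6 - 3 - 4 - 12 - 8 - 9.
So the diameter is 5.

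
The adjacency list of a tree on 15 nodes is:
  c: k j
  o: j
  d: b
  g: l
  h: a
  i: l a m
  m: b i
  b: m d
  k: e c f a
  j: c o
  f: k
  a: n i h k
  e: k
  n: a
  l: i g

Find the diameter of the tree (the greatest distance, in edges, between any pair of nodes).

8

A longest path is o–j–c–k–a–i–m–b–d, with 8 edges.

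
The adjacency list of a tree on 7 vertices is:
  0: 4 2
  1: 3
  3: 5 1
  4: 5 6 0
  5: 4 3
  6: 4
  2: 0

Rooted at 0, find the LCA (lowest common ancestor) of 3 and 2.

0

3's ancestor chain is 3, 5, 4, 0 and 2's is 2, 0; they first meet at 0.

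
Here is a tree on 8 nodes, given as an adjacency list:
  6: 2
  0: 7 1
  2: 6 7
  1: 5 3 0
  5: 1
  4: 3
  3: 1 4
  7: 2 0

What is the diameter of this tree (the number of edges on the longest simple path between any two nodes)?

6

BFS from 6 reaches 4 last, at distance 6; BFS from 4 confirms no node is farther.
Path: 6-2-7-0-1-3-4.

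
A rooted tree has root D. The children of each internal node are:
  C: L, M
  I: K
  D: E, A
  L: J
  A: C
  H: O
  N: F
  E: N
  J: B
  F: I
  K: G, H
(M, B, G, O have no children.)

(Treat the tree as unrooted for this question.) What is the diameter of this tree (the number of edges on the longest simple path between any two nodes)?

12

A longest path is O-H-K-I-F-N-E-D-A-C-L-J-B, with 12 edges.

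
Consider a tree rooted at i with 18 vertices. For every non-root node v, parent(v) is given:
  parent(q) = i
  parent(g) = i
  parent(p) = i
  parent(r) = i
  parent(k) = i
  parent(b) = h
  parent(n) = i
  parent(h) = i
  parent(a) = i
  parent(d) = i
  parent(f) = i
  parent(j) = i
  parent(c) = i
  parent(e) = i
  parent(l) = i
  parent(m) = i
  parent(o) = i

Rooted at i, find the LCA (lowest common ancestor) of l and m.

Ancestors of l (toward the root): l, i.
Ancestors of m: m, i.
The deepest node appearing in both lists is i.

i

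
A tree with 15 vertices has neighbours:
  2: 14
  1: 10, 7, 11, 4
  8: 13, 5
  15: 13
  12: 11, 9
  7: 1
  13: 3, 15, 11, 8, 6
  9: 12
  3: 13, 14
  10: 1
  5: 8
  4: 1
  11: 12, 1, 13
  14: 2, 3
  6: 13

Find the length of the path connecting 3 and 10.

3 - 13 - 11 - 1 - 10: 4 edges.

4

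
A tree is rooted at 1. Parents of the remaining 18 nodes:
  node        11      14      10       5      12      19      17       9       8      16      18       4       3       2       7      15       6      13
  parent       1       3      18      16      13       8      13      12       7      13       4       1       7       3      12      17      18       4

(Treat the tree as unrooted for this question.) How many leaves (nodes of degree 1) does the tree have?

9

Exactly 9 nodes have a single neighbour: 2, 5, 6, 9, 10, 11, 14, 15, 19.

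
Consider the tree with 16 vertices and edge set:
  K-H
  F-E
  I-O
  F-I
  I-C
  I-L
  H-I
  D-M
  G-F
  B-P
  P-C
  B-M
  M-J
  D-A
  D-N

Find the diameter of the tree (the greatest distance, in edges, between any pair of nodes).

8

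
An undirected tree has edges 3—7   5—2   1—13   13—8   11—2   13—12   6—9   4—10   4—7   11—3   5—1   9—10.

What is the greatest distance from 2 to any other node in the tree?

A farthest node from 2 is 6.
The path 2-11-3-7-4-10-9-6 has 7 edges.

7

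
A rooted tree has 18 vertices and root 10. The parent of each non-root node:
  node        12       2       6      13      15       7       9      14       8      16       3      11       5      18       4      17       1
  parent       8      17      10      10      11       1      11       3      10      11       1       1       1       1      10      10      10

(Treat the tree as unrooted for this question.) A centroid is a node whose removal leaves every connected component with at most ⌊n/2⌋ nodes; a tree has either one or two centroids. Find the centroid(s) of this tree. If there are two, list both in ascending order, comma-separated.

If 1 is removed the pieces have sizes 8, 4, 2, 1, 1, 1, all ≤ ⌊18/2⌋ = 9.
Every other node leaves some component of size > 9, so the centroid is unique.

1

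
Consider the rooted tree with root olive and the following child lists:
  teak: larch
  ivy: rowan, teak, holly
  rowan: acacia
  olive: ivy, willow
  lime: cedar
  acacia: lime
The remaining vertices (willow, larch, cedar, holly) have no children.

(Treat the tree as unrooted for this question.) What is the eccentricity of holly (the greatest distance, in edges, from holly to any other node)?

The node farthest from holly is cedar, via holly–ivy–rowan–acacia–lime–cedar — 5 edges.

5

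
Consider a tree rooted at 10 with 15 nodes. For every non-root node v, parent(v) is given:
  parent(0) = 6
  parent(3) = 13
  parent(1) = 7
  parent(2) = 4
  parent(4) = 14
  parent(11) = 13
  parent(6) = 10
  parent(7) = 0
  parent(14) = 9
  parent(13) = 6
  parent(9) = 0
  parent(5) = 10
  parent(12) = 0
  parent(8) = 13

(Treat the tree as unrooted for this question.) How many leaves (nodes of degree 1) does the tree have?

Degree-1 nodes: 1, 2, 3, 5, 8, 11, 12 — 7 of them.

7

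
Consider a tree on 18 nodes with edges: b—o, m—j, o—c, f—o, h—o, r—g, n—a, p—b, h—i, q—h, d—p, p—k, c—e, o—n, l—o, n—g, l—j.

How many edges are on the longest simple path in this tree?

6

Starting from m, a farthest node is r at distance 6.
One longest path: m-j-l-o-n-g-r.
So the diameter is 6.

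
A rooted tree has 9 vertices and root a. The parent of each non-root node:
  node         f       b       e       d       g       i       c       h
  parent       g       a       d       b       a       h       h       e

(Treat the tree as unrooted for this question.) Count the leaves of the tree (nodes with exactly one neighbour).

3

Exactly 3 nodes have a single neighbour: c, f, i.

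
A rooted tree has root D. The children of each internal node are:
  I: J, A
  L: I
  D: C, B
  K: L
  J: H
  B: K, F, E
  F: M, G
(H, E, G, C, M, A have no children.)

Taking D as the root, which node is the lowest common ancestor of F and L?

Ancestors of F (toward the root): F, B, D.
Ancestors of L: L, K, B, D.
The deepest node appearing in both lists is B.

B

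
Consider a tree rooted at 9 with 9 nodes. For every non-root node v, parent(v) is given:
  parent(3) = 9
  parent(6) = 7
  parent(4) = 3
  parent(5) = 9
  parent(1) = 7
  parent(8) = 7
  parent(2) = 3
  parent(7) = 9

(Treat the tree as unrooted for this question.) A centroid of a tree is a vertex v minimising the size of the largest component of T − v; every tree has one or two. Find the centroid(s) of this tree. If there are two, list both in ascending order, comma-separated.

9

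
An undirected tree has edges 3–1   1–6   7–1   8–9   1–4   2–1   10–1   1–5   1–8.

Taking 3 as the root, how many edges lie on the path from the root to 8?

2

Path from 3 to 8: 3–1–8, which has 2 edges.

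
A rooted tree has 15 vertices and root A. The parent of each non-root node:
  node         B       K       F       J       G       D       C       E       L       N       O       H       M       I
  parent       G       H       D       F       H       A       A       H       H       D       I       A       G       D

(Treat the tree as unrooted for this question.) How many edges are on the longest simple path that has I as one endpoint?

5

The node farthest from I is B (M also at distance 5), via I–D–A–H–G–B — 5 edges.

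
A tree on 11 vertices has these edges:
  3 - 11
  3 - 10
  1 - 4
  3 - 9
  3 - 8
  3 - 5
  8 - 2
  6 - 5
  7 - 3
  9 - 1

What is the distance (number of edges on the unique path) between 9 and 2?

3

9 – 3 – 8 – 2: 3 edges.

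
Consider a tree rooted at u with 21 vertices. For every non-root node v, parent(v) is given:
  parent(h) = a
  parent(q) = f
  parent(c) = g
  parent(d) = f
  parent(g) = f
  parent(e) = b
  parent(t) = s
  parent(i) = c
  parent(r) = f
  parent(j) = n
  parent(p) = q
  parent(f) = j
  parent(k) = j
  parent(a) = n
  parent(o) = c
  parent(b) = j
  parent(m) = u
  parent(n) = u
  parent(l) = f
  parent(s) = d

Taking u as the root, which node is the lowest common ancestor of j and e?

j

j's ancestor chain is j, n, u and e's is e, b, j, n, u; they first meet at j.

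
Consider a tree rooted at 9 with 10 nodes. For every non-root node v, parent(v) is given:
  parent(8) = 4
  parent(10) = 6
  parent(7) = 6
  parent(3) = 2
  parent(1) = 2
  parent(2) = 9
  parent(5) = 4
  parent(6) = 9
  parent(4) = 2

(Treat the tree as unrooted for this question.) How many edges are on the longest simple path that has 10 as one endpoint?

5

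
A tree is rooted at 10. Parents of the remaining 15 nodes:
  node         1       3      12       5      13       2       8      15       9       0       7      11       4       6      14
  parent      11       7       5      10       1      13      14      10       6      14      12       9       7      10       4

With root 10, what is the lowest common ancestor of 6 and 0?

10

6's ancestor chain is 6, 10 and 0's is 0, 14, 4, 7, 12, 5, 10; they first meet at 10.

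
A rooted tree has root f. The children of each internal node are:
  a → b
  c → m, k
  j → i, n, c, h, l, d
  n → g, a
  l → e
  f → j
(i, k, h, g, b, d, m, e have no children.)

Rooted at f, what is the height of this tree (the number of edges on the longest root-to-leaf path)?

b sits deepest: f–j–n–a–b — 4 edges from the root.

4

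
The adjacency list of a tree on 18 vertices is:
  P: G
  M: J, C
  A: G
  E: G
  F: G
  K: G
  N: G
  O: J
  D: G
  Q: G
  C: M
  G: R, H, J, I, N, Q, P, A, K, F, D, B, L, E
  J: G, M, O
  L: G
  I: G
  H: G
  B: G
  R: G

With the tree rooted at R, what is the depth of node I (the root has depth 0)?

Climbing from I to the root: I → G → R. That's 2 steps.

2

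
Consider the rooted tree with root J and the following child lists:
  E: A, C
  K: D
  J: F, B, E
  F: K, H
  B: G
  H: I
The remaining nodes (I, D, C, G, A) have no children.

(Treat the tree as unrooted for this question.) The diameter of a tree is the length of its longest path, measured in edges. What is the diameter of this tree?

5

Starting from D, a farthest node is A at distance 5.
One longest path: D–K–F–J–E–A.
So the diameter is 5.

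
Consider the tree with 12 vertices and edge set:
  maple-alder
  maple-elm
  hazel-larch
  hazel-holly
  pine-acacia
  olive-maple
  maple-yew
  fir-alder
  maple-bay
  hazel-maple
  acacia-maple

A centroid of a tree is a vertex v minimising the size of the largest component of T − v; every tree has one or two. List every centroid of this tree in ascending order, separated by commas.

maple

If maple is removed the pieces have sizes 3, 2, 2, 1, 1, 1, 1, all ≤ ⌊12/2⌋ = 6.
No neighbour of maple does as well, so maple is the unique centroid.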